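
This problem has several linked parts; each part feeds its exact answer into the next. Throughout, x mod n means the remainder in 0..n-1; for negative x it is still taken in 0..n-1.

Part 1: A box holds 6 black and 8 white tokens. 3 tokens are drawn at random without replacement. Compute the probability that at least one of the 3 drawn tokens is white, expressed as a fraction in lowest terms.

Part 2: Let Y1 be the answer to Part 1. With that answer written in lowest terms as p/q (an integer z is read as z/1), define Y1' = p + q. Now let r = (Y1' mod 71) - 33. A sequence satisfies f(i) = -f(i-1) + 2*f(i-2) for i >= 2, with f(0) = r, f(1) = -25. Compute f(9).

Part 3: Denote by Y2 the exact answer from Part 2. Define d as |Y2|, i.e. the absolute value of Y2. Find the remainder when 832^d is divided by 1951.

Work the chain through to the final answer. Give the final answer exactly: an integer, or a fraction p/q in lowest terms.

723

Part 1: total draws C(14,3) = 364; complement C(6,3) = 20; favorable 364 - 20 = 344; P = 86/91; answer 86/91
Part 2: Y1 = 86/91; threaded value p + q = 177; r = 2; f(2) = -1*(-25) + 2*(2) = 29; iterating: f(2)=29, f(3)=-79, f(4)=137, f(5)=-295, f(6)=569, f(7)=-1159, f(8)=2297, f(9)=-4615; answer -4615
Part 3: Y2 = -4615; d = 4615; squarings mod 1951: 832^1=832, 832^2=1570, 832^4=787, 832^8=902, 832^16=37, 832^32=1369, 832^64=1201, 832^128=612, 832^256=1903, 832^512=353, 832^1024=1696, 832^2048=642, 832^4096=503; 832^4615 = 832^1 * 832^2 * 832^4 * 832^512 * 832^4096 = 723 (mod 1951); answer 723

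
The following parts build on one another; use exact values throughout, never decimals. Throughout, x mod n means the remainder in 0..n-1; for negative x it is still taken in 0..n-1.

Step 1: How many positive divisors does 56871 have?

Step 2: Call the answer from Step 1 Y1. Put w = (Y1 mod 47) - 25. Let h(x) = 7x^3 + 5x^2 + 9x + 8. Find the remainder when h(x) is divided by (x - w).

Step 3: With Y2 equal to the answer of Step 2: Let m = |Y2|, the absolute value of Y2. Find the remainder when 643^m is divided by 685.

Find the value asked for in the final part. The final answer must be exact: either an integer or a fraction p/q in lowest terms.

327

Step 1: 56871 = 3^2 * 71 * 89; number of divisors = (2+1) * (1+1) * (1+1) = 12; answer 12
Step 2: Y1 = 12; w = -13; remainder = value at the root: 7*(-13)^3 + 5*(-13)^2 + 9*(-13)^1 + 8 = (-15379) + (845) + (-117) + (8) = -14643; answer -14643
Step 3: Y2 = -14643; m = 14643; squarings mod 685: 643^1=643, 643^2=394, 643^4=426, 643^8=636, 643^16=346, 643^32=526, 643^64=621, 643^128=671, 643^256=196, 643^512=56, 643^1024=396, 643^2048=636, 643^4096=346, 643^8192=526; 643^14643 = 643^1 * 643^2 * 643^16 * 643^32 * 643^256 * 643^2048 * 643^4096 * 643^8192 = 327 (mod 685); answer 327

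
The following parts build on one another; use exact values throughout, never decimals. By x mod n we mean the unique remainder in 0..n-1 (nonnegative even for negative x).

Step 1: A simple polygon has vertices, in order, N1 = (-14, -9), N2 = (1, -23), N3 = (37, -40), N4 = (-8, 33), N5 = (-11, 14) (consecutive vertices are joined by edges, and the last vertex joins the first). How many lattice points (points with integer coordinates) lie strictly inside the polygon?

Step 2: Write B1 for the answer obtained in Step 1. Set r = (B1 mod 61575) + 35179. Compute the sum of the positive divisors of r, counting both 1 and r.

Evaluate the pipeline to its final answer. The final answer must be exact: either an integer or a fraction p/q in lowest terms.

70560

Step 1: cross terms: (-14*-23 - 1*-9)=331, (1*-40 - 37*-23)=811, (37*33 - -8*-40)=901, (-8*14 - -11*33)=251, (-11*-9 - -14*14)=295; twice the area = |2589| = 2589; area = 2589/2; boundary points = 1 + 1 + 1 + 1 + 1 = 5; strictly interior points = area - boundary/2 + 1 = 1293; answer 1293
Step 2: B1 = 1293; r = 36472; 36472 = 2^3 * 47 * 97; sigma = (1 + 2 + 4 + 8) * (1 + 47) * (1 + 97) = 15 * 48 * 98 = 70560; answer 70560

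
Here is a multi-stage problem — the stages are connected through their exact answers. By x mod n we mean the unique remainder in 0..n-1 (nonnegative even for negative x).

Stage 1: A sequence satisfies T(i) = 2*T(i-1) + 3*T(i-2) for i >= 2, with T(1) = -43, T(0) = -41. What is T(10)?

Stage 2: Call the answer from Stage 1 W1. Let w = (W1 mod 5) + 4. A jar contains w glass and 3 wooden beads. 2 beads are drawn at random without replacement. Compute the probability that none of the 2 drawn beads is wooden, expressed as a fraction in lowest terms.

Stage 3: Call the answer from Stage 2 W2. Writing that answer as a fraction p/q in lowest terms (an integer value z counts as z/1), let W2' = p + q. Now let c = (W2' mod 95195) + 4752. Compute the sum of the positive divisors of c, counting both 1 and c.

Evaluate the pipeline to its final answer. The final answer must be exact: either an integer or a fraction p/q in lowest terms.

5152

Stage 1: T(2) = 2*(-43) + 3*(-41) = -209; iterating: T(2)=-209, T(3)=-547, T(4)=-1721, T(5)=-5083, T(6)=-15329, T(7)=-45907, T(8)=-137801, T(9)=-413323, T(10)=-1240049; answer -1240049
Stage 2: W1 = -1240049; w = 5; total draws C(8,2) = 28; favorable C(5,2) = 10; P = 5/14; answer 5/14
Stage 3: W2 = 5/14; threaded value p + q = 19; c = 4771; 4771 = 13 * 367; sigma = (1 + 13) * (1 + 367) = 14 * 368 = 5152; answer 5152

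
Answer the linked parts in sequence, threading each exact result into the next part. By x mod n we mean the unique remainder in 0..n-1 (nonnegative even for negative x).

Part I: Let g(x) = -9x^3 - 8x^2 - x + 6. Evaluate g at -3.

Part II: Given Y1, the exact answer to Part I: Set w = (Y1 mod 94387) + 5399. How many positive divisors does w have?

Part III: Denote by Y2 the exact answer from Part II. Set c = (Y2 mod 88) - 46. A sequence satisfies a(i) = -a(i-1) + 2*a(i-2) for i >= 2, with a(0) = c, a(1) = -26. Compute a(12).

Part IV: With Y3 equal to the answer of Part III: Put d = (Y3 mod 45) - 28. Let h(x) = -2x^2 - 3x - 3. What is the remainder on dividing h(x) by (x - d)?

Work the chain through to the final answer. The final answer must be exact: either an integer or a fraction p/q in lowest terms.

-68

Part I: -9*(-3)^3 - 8*(-3)^2 - 1*(-3)^1 + 6 = (243) + (-72) + (3) + (6) = 180; answer 180
Part II: Y1 = 180; w = 5579; 5579 = 7 * 797; number of divisors = (1+1) * (1+1) = 4; answer 4
Part III: Y2 = 4; c = -42; a(2) = -1*(-26) + 2*(-42) = -58; iterating: a(2)=-58, a(3)=6, a(4)=-122, a(5)=134, a(6)=-378, a(7)=646, a(8)=-1402, a(9)=2694, a(10)=-5498, a(11)=10886, a(12)=-21882; answer -21882
Part IV: Y3 = -21882; d = 5; remainder = value at the root: -2*(5)^2 - 3*(5)^1 - 3 = (-50) + (-15) + (-3) = -68; answer -68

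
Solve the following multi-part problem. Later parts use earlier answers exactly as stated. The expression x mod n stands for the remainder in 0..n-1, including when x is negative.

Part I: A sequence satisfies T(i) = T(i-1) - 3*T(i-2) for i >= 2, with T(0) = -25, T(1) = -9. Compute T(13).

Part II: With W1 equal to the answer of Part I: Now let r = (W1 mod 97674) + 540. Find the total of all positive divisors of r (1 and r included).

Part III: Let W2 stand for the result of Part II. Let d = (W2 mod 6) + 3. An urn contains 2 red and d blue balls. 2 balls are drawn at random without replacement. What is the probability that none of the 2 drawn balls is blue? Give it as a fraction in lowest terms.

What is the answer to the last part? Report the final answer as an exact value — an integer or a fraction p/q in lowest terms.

1/36

Part I: T(2) = 1*(-9) - 3*(-25) = 66; iterating: T(2)=66, T(3)=93, T(4)=-105, T(5)=-384, T(6)=-69, T(7)=1083, T(8)=1290, T(9)=-1959, T(10)=-5829, T(11)=48, T(12)=17535, T(13)=17391; answer 17391
Part II: W1 = 17391; r = 17931; 17931 = 3 * 43 * 139; sigma = (1 + 3) * (1 + 43) * (1 + 139) = 4 * 44 * 140 = 24640; answer 24640
Part III: W2 = 24640; d = 7; total draws C(9,2) = 36; favorable C(2,2) = 1; P = 1/36; answer 1/36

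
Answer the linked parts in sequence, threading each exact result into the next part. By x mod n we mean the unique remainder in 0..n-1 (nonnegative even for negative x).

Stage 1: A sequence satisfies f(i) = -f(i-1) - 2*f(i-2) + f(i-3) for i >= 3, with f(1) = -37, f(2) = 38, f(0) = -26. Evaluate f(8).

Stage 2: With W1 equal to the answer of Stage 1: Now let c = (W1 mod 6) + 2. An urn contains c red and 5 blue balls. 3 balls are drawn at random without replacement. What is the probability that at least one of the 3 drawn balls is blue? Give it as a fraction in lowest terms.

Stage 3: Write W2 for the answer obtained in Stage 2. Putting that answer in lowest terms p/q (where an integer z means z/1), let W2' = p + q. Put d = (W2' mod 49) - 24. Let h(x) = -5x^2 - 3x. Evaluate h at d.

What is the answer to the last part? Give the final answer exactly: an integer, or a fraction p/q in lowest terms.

-344

Stage 1: f(3) = -1*(38) - 2*(-37) + 1*(-26) = 10; iterating: f(3)=10, f(4)=-123, f(5)=141, f(6)=115, f(7)=-520, f(8)=431; answer 431
Stage 2: W1 = 431; c = 7; total draws C(12,3) = 220; complement C(7,3) = 35; favorable 220 - 35 = 185; P = 37/44; answer 37/44
Stage 3: W2 = 37/44; threaded value p + q = 81; d = 8; -5*(8)^2 - 3*(8)^1 = (-320) + (-24) = -344; answer -344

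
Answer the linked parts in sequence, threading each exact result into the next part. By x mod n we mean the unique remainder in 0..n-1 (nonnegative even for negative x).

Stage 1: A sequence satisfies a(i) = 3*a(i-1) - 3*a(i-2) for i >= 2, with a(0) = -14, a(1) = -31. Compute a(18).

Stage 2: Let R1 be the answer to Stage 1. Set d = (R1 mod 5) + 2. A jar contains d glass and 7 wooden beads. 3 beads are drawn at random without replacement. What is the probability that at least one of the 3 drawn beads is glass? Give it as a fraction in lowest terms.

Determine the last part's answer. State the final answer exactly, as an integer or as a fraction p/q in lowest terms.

26/33

Stage 1: a(2) = 3*(-31) - 3*(-14) = -51; iterating: a(2)=-51, a(3)=-60, a(4)=-27, a(5)=99, a(6)=378, a(7)=837, a(8)=1377, a(9)=1620, a(10)=729, a(11)=-2673, a(12)=-10206, a(13)=-22599, a(14)=-37179, a(15)=-43740, a(16)=-19683, a(17)=72171, a(18)=275562; answer 275562
Stage 2: R1 = 275562; d = 4; total draws C(11,3) = 165; complement C(7,3) = 35; favorable 165 - 35 = 130; P = 26/33; answer 26/33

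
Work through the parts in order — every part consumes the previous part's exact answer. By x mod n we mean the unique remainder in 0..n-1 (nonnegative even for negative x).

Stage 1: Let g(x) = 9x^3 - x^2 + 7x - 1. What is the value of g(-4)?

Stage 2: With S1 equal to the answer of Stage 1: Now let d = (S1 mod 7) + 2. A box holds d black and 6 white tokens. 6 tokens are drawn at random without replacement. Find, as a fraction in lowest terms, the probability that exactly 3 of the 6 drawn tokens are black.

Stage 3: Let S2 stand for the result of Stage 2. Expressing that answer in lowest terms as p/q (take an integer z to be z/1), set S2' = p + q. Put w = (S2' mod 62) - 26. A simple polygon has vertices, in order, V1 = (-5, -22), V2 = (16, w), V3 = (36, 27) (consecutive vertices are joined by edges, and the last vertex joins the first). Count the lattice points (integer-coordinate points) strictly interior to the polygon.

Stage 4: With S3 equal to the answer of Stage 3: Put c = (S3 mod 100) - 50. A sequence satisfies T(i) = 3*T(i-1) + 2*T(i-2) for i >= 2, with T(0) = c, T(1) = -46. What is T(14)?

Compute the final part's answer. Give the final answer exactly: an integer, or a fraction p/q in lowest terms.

Stage 1: 9*(-4)^3 - 1*(-4)^2 + 7*(-4)^1 - 1 = (-576) + (-16) + (-28) + (-1) = -621; answer -621
Stage 2: S1 = -621; d = 4; total draws C(10,6) = 210; favorable C(4,3)*C(6,3) = 80; P = 8/21; answer 8/21
Stage 3: S2 = 8/21; threaded value p + q = 29; w = 3; cross terms: (-5*3 - 16*-22)=337, (16*27 - 36*3)=324, (36*-22 - -5*27)=-657; twice the area = |4| = 4; area = 2; boundary points = 1 + 4 + 1 = 6; strictly interior points = area - boundary/2 + 1 = 0; answer 0
Stage 4: S3 = 0; c = -50; T(2) = 3*(-46) + 2*(-50) = -238; iterating: T(2)=-238, T(3)=-806, T(4)=-2894, T(5)=-10294, T(6)=-36670, T(7)=-130598, T(8)=-465134, T(9)=-1656598, T(10)=-5900062, T(11)=-21013382, T(12)=-74840270, T(13)=-266547574, T(14)=-949323262; answer -949323262

-949323262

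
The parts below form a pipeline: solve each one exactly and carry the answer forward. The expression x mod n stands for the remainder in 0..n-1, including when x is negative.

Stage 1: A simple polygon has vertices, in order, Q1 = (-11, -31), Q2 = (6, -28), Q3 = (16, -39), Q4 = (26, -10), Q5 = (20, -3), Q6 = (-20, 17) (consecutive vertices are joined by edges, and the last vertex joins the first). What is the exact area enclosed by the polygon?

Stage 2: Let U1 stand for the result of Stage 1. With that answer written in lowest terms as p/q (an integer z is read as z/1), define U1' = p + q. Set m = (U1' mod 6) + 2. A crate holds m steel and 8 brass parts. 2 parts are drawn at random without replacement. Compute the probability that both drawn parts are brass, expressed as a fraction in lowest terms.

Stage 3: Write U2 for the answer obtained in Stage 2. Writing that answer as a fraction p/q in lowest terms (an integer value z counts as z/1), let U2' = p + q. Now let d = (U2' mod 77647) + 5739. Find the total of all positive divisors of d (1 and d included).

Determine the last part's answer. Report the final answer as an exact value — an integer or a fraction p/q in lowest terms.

9072

Stage 1: cross terms: (-11*-28 - 6*-31)=494, (6*-39 - 16*-28)=214, (16*-10 - 26*-39)=854, (26*-3 - 20*-10)=122, (20*17 - -20*-3)=280, (-20*-31 - -11*17)=807; twice the area = |2771| = 2771; area = 2771/2; answer 2771/2
Stage 2: U1 = 2771/2; threaded value p + q = 2773; m = 3; total draws C(11,2) = 55; favorable C(8,2) = 28; P = 28/55; answer 28/55
Stage 3: U2 = 28/55; threaded value p + q = 83; d = 5822; 5822 = 2 * 41 * 71; sigma = (1 + 2) * (1 + 41) * (1 + 71) = 3 * 42 * 72 = 9072; answer 9072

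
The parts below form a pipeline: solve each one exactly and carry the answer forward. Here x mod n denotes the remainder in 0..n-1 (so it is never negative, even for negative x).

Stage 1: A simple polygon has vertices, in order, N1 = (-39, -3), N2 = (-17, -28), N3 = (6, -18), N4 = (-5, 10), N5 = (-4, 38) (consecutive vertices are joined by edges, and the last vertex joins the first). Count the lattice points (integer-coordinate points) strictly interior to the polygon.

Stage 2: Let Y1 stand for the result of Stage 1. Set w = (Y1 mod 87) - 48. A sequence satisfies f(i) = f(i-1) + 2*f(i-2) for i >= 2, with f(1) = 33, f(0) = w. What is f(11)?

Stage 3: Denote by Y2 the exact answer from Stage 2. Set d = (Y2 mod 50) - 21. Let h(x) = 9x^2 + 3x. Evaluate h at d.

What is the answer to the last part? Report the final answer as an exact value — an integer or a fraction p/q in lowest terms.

Stage 1: cross terms: (-39*-28 - -17*-3)=1041, (-17*-18 - 6*-28)=474, (6*10 - -5*-18)=-30, (-5*38 - -4*10)=-150, (-4*-3 - -39*38)=1494; twice the area = |2829| = 2829; area = 2829/2; boundary points = 1 + 1 + 1 + 1 + 1 = 5; strictly interior points = area - boundary/2 + 1 = 1413; answer 1413
Stage 2: Y1 = 1413; w = -27; f(2) = 1*(33) + 2*(-27) = -21; iterating: f(2)=-21, f(3)=45, f(4)=3, f(5)=93, f(6)=99, f(7)=285, f(8)=483, f(9)=1053, f(10)=2019, f(11)=4125; answer 4125
Stage 3: Y2 = 4125; d = 4; 9*(4)^2 + 3*(4)^1 = (144) + (12) = 156; answer 156

156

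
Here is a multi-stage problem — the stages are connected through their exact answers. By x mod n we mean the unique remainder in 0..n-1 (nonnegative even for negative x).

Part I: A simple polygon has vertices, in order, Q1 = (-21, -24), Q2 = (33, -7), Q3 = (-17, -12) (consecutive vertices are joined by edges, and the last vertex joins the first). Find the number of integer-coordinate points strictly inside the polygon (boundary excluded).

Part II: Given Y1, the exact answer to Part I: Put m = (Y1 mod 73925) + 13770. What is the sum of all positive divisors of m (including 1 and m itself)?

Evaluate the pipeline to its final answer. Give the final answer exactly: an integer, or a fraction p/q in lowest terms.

Part I: cross terms: (-21*-7 - 33*-24)=939, (33*-12 - -17*-7)=-515, (-17*-24 - -21*-12)=156; twice the area = |580| = 580; area = 290; boundary points = 1 + 5 + 4 = 10; strictly interior points = area - boundary/2 + 1 = 286; answer 286
Part II: Y1 = 286; m = 14056; 14056 = 2^3 * 7 * 251; sigma = (1 + 2 + 4 + 8) * (1 + 7) * (1 + 251) = 15 * 8 * 252 = 30240; answer 30240

30240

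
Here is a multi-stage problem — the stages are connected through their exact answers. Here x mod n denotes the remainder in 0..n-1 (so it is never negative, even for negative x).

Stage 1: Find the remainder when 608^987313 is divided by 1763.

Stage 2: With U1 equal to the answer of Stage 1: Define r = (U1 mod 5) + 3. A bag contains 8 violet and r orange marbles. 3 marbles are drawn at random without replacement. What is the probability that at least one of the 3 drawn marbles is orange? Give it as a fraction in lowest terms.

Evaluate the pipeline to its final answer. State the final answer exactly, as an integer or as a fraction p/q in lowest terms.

Stage 1: squarings mod 1763: 608^1=608, 608^2=1197, 608^4=1253, 608^8=939, 608^16=221, 608^32=1240, 608^64=264, 608^128=939, 608^256=221, 608^512=1240, 608^1024=264, 608^2048=939, 608^4096=221, 608^8192=1240, 608^16384=264, 608^32768=939, 608^65536=221, 608^131072=1240, 608^262144=264, 608^524288=939; 608^987313 = 608^1 * 608^16 * 608^32 * 608^128 * 608^4096 * 608^65536 * 608^131072 * 608^262144 * 608^524288 = 135 (mod 1763); answer 135
Stage 2: U1 = 135; r = 3; total draws C(11,3) = 165; complement C(8,3) = 56; favorable 165 - 56 = 109; P = 109/165; answer 109/165

109/165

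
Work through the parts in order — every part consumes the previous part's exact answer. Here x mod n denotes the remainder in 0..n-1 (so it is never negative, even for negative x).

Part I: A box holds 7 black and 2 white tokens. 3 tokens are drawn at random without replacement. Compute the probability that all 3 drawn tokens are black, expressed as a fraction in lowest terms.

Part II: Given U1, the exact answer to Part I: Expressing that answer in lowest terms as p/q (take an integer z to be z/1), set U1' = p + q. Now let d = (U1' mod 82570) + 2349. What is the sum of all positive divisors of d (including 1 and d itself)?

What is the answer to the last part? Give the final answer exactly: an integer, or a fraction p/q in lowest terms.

Part I: total draws C(9,3) = 84; favorable C(7,3) = 35; P = 5/12; answer 5/12
Part II: U1 = 5/12; threaded value p + q = 17; d = 2366; 2366 = 2 * 7 * 13^2; sigma = (1 + 2) * (1 + 7) * (1 + 13 + 169) = 3 * 8 * 183 = 4392; answer 4392

4392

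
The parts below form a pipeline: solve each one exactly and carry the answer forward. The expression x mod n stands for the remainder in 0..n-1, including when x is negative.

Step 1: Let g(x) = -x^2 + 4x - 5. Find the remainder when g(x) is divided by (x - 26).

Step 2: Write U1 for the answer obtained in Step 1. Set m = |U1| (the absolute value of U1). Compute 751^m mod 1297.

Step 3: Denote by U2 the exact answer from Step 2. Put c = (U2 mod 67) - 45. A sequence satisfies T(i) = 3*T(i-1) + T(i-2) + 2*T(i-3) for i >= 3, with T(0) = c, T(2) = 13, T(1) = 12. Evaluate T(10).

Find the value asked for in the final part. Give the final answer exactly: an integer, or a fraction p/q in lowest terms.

Step 1: remainder = value at the root: -1*(26)^2 + 4*(26)^1 - 5 = (-676) + (104) + (-5) = -577; answer -577
Step 2: U1 = -577; m = 577; squarings mod 1297: 751^1=751, 751^2=1103, 751^4=23, 751^8=529, 751^16=986, 751^32=743, 751^64=824, 751^128=645, 751^256=985, 751^512=69; 751^577 = 751^1 * 751^64 * 751^512 = 319 (mod 1297); answer 319
Step 3: U2 = 319; c = 6; T(3) = 3*(13) + 1*(12) + 2*(6) = 63; iterating: T(3)=63, T(4)=226, T(5)=767, T(6)=2653, T(7)=9178, T(8)=31721, T(9)=109647, T(10)=379018; answer 379018

379018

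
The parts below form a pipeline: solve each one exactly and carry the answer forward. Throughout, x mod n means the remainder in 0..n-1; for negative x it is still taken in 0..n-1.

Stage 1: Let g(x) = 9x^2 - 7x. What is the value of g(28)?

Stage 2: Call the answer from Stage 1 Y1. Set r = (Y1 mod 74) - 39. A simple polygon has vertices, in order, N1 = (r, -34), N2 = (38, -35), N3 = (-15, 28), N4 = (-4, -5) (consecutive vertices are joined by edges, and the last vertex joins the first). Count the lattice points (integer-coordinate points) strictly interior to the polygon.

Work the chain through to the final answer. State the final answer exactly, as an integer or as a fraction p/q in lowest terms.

876

Stage 1: 9*(28)^2 - 7*(28)^1 = (7056) + (-196) = 6860; answer 6860
Stage 2: Y1 = 6860; r = 13; cross terms: (13*-35 - 38*-34)=837, (38*28 - -15*-35)=539, (-15*-5 - -4*28)=187, (-4*-34 - 13*-5)=201; twice the area = |1764| = 1764; area = 882; boundary points = 1 + 1 + 11 + 1 = 14; strictly interior points = area - boundary/2 + 1 = 876; answer 876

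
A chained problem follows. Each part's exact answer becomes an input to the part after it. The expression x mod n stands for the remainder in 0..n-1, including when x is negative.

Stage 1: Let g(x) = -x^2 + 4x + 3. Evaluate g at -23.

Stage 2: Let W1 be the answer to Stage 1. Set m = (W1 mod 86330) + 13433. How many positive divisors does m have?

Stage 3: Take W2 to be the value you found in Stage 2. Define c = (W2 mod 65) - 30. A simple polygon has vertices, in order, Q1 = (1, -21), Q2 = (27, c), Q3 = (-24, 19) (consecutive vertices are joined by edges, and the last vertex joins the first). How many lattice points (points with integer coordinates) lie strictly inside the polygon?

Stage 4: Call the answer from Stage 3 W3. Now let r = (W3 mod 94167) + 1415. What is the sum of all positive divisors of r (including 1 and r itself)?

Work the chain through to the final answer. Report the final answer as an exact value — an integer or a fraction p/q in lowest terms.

6120

Stage 1: -1*(-23)^2 + 4*(-23)^1 + 3 = (-529) + (-92) + (3) = -618; answer -618
Stage 2: W1 = -618; m = 99145; 99145 = 5 * 79 * 251; number of divisors = (1+1) * (1+1) * (1+1) = 8; answer 8
Stage 3: W2 = 8; c = -22; cross terms: (1*-22 - 27*-21)=545, (27*19 - -24*-22)=-15, (-24*-21 - 1*19)=485; twice the area = |1015| = 1015; area = 1015/2; boundary points = 1 + 1 + 5 = 7; strictly interior points = area - boundary/2 + 1 = 505; answer 505
Stage 4: W3 = 505; r = 1920; 1920 = 2^7 * 3 * 5; sigma = (1 + 2 + 4 + 8 + 16 + 32 + 64 + 128) * (1 + 3) * (1 + 5) = 255 * 4 * 6 = 6120; answer 6120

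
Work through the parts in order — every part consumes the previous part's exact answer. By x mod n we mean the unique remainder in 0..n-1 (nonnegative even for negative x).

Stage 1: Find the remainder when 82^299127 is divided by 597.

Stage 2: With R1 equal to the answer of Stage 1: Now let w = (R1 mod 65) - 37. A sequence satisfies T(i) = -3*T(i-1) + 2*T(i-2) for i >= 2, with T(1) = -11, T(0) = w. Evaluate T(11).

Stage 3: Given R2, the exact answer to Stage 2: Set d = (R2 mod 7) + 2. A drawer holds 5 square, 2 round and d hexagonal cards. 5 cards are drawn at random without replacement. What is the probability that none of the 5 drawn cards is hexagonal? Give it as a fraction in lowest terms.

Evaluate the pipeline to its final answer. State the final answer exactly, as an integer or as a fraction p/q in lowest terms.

1/12

Stage 1: squarings mod 597: 82^1=82, 82^2=157, 82^4=172, 82^8=331, 82^16=310, 82^32=580, 82^64=289, 82^128=538, 82^256=496, 82^512=52, 82^1024=316, 82^2048=157, 82^4096=172, 82^8192=331, 82^16384=310, 82^32768=580, 82^65536=289, 82^131072=538, 82^262144=496; 82^299127 = 82^1 * 82^2 * 82^4 * 82^16 * 82^32 * 82^64 * 82^4096 * 82^32768 * 82^262144 = 295 (mod 597); answer 295
Stage 2: R1 = 295; w = -2; T(2) = -3*(-11) + 2*(-2) = 29; iterating: T(2)=29, T(3)=-109, T(4)=385, T(5)=-1373, T(6)=4889, T(7)=-17413, T(8)=62017, T(9)=-220877, T(10)=786665, T(11)=-2801749; answer -2801749
Stage 3: R2 = -2801749; d = 3; total draws C(10,5) = 252; favorable C(7,5) = 21; P = 1/12; answer 1/12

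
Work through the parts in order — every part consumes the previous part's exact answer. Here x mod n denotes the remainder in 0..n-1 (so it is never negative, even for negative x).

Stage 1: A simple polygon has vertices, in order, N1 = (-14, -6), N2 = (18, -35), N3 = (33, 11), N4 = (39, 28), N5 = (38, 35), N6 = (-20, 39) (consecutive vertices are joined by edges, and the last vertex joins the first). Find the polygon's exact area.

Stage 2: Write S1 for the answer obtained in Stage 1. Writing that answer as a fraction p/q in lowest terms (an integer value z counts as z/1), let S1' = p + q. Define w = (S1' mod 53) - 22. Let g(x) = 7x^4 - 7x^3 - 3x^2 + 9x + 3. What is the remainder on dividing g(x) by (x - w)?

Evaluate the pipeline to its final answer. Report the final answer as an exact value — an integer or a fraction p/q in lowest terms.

Stage 1: cross terms: (-14*-35 - 18*-6)=598, (18*11 - 33*-35)=1353, (33*28 - 39*11)=495, (39*35 - 38*28)=301, (38*39 - -20*35)=2182, (-20*-6 - -14*39)=666; twice the area = |5595| = 5595; area = 5595/2; answer 5595/2
Stage 2: S1 = 5595/2; threaded value p + q = 5597; w = 10; remainder = value at the root: 7*(10)^4 - 7*(10)^3 - 3*(10)^2 + 9*(10)^1 + 3 = (70000) + (-7000) + (-300) + (90) + (3) = 62793; answer 62793

62793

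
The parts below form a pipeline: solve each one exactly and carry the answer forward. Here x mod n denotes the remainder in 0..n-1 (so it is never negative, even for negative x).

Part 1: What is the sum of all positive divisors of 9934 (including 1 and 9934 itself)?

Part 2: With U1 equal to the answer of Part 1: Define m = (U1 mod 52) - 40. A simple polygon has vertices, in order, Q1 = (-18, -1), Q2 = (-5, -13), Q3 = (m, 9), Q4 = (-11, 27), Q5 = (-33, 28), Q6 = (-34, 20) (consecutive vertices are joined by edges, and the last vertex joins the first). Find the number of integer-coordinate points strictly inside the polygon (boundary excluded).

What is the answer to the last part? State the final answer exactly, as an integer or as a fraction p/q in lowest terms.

613

Part 1: 9934 = 2 * 4967; sigma = (1 + 2) * (1 + 4967) = 3 * 4968 = 14904; answer 14904
Part 2: U1 = 14904; m = -8; cross terms: (-18*-13 - -5*-1)=229, (-5*9 - -8*-13)=-149, (-8*27 - -11*9)=-117, (-11*28 - -33*27)=583, (-33*20 - -34*28)=292, (-34*-1 - -18*20)=394; twice the area = |1232| = 1232; area = 616; boundary points = 1 + 1 + 3 + 1 + 1 + 1 = 8; strictly interior points = area - boundary/2 + 1 = 613; answer 613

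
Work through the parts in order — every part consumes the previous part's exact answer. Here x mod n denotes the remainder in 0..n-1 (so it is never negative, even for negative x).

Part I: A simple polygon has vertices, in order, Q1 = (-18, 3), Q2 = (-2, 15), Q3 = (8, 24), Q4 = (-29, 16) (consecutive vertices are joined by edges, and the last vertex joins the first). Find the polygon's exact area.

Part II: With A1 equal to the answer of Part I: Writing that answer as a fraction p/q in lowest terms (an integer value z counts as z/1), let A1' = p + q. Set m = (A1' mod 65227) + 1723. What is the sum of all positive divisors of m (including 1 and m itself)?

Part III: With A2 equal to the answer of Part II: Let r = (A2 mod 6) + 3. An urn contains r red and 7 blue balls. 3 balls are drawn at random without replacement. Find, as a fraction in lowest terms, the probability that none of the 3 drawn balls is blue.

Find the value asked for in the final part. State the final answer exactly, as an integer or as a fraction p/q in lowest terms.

Part I: cross terms: (-18*15 - -2*3)=-264, (-2*24 - 8*15)=-168, (8*16 - -29*24)=824, (-29*3 - -18*16)=201; twice the area = |593| = 593; area = 593/2; answer 593/2
Part II: A1 = 593/2; threaded value p + q = 595; m = 2318; 2318 = 2 * 19 * 61; sigma = (1 + 2) * (1 + 19) * (1 + 61) = 3 * 20 * 62 = 3720; answer 3720
Part III: A2 = 3720; r = 3; total draws C(10,3) = 120; favorable C(3,3) = 1; P = 1/120; answer 1/120

1/120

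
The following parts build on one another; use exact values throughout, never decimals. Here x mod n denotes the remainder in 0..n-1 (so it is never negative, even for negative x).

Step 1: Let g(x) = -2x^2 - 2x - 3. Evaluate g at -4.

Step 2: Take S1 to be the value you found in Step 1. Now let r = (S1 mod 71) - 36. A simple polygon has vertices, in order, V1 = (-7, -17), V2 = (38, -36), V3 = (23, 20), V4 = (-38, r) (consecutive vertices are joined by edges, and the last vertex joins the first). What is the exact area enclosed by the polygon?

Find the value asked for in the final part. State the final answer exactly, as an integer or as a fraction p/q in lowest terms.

Step 1: -2*(-4)^2 - 2*(-4)^1 - 3 = (-32) + (8) + (-3) = -27; answer -27
Step 2: S1 = -27; r = 8; cross terms: (-7*-36 - 38*-17)=898, (38*20 - 23*-36)=1588, (23*8 - -38*20)=944, (-38*-17 - -7*8)=702; twice the area = |4132| = 4132; area = 2066; answer 2066

2066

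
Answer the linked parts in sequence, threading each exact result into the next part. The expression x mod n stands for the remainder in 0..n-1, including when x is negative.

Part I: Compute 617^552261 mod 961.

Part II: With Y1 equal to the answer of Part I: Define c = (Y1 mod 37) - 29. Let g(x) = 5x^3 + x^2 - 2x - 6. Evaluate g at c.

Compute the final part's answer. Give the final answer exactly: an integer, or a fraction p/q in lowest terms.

-4886

Part I: squarings mod 961: 617^1=617, 617^2=133, 617^4=391, 617^8=82, 617^16=958, 617^32=9, 617^64=81, 617^128=795, 617^256=648, 617^512=908, 617^1024=887, 617^2048=671, 617^4096=493, 617^8192=877, 617^16384=329, 617^32768=609, 617^65536=896, 617^131072=381, 617^262144=50, 617^524288=578; 617^552261 = 617^1 * 617^4 * 617^64 * 617^256 * 617^1024 * 617^2048 * 617^8192 * 617^16384 * 617^524288 = 574 (mod 961); answer 574
Part II: Y1 = 574; c = -10; 5*(-10)^3 + 1*(-10)^2 - 2*(-10)^1 - 6 = (-5000) + (100) + (20) + (-6) = -4886; answer -4886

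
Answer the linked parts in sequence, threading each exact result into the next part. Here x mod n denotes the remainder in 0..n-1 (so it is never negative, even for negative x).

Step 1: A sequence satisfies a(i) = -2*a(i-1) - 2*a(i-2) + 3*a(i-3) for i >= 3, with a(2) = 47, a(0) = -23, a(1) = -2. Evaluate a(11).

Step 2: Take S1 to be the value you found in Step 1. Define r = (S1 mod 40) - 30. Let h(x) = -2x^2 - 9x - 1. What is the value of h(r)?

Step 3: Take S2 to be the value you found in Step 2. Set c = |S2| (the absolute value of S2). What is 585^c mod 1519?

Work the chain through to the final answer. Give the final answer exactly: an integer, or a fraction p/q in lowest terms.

1163

Step 1: a(3) = -2*(47) - 2*(-2) + 3*(-23) = -159; iterating: a(3)=-159, a(4)=218, a(5)=23, a(6)=-959, a(7)=2526, a(8)=-3065, a(9)=-1799, a(10)=17306, a(11)=-40209; answer -40209
Step 2: S1 = -40209; r = 1; -2*(1)^2 - 9*(1)^1 - 1 = (-2) + (-9) + (-1) = -12; answer -12
Step 3: S2 = -12; c = 12; squarings mod 1519: 585^1=585, 585^2=450, 585^4=473, 585^8=436; 585^12 = 585^4 * 585^8 = 1163 (mod 1519); answer 1163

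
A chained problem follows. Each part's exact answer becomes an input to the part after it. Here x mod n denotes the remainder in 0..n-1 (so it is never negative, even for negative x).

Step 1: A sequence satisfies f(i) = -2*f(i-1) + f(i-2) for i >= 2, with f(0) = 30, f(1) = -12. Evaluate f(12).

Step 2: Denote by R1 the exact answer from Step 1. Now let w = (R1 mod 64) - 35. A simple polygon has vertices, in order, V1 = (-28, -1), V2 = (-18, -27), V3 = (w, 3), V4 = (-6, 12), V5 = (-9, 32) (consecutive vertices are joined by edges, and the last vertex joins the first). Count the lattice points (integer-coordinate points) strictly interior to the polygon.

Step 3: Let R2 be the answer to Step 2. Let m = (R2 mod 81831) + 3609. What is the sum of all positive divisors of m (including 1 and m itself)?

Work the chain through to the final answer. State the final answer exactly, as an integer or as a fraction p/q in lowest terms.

Step 1: f(2) = -2*(-12) + 1*(30) = 54; iterating: f(2)=54, f(3)=-120, f(4)=294, f(5)=-708, f(6)=1710, f(7)=-4128, f(8)=9966, f(9)=-24060, f(10)=58086, f(11)=-140232, f(12)=338550; answer 338550
Step 2: R1 = 338550; w = 19; cross terms: (-28*-27 - -18*-1)=738, (-18*3 - 19*-27)=459, (19*12 - -6*3)=246, (-6*32 - -9*12)=-84, (-9*-1 - -28*32)=905; twice the area = |2264| = 2264; area = 1132; boundary points = 2 + 1 + 1 + 1 + 1 = 6; strictly interior points = area - boundary/2 + 1 = 1130; answer 1130
Step 3: R2 = 1130; m = 4739; 4739 = 7 * 677; sigma = (1 + 7) * (1 + 677) = 8 * 678 = 5424; answer 5424

5424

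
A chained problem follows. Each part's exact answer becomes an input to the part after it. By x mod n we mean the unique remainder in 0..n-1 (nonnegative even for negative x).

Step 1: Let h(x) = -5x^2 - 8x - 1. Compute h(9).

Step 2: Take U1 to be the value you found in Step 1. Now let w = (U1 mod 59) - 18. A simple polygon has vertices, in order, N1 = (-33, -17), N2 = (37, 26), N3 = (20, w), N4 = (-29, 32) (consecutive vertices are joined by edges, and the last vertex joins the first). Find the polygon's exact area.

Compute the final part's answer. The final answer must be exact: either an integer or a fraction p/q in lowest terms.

1875

Step 1: -5*(9)^2 - 8*(9)^1 - 1 = (-405) + (-72) + (-1) = -478; answer -478
Step 2: U1 = -478; w = 35; cross terms: (-33*26 - 37*-17)=-229, (37*35 - 20*26)=775, (20*32 - -29*35)=1655, (-29*-17 - -33*32)=1549; twice the area = |3750| = 3750; area = 1875; answer 1875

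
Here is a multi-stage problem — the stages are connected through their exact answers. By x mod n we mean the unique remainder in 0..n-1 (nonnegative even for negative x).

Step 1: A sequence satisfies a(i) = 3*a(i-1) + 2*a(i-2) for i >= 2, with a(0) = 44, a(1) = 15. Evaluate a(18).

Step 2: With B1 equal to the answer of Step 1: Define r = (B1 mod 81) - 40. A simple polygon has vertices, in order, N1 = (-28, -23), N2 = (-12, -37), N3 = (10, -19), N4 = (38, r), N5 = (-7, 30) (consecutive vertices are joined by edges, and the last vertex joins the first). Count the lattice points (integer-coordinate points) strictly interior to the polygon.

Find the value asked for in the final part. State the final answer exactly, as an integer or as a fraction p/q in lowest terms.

Step 1: a(2) = 3*(15) + 2*(44) = 133; iterating: a(2)=133, a(3)=429, a(4)=1553, a(5)=5517, a(6)=19657, a(7)=70005, a(8)=249329, a(9)=887997, a(10)=3162649, a(11)=11263941, a(12)=40117121, a(13)=142879245, a(14)=508871977, a(15)=1812374421, a(16)=6454867217, a(17)=22989350493, a(18)=81877785913; answer 81877785913
Step 2: B1 = 81877785913; r = -30; cross terms: (-28*-37 - -12*-23)=760, (-12*-19 - 10*-37)=598, (10*-30 - 38*-19)=422, (38*30 - -7*-30)=930, (-7*-23 - -28*30)=1001; twice the area = |3711| = 3711; area = 3711/2; boundary points = 2 + 2 + 1 + 15 + 1 = 21; strictly interior points = area - boundary/2 + 1 = 1846; answer 1846

1846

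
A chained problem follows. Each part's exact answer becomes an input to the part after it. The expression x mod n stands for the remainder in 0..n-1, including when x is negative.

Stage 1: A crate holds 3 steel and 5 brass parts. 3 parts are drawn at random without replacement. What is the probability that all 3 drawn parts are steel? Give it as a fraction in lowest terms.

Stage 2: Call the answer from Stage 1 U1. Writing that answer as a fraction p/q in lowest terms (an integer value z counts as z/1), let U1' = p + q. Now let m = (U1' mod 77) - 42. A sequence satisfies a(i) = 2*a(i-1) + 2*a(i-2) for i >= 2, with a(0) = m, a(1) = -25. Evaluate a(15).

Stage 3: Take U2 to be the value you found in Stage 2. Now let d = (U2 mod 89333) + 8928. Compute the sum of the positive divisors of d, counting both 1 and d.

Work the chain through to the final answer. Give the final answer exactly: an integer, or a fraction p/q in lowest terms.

61710

Stage 1: total draws C(8,3) = 56; favorable C(3,3) = 1; P = 1/56; answer 1/56
Stage 2: U1 = 1/56; threaded value p + q = 57; m = 15; a(2) = 2*(-25) + 2*(15) = -20; iterating: a(2)=-20, a(3)=-90, a(4)=-220, a(5)=-620, a(6)=-1680, a(7)=-4600, a(8)=-12560, a(9)=-34320, a(10)=-93760, a(11)=-256160, a(12)=-699840, a(13)=-1912000, a(14)=-5223680, a(15)=-14271360; answer -14271360
Stage 3: U2 = -14271360; d = 30848; 30848 = 2^7 * 241; sigma = (1 + 2 + 4 + 8 + 16 + 32 + 64 + 128) * (1 + 241) = 255 * 242 = 61710; answer 61710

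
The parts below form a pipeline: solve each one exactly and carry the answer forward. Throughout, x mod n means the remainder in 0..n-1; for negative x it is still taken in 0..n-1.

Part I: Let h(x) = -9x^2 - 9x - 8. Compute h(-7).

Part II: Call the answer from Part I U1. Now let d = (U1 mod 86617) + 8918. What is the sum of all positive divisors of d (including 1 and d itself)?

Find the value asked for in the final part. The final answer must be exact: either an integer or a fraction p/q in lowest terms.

Part I: -9*(-7)^2 - 9*(-7)^1 - 8 = (-441) + (63) + (-8) = -386; answer -386
Part II: U1 = -386; d = 95149; 95149 = 17 * 29 * 193; sigma = (1 + 17) * (1 + 29) * (1 + 193) = 18 * 30 * 194 = 104760; answer 104760

104760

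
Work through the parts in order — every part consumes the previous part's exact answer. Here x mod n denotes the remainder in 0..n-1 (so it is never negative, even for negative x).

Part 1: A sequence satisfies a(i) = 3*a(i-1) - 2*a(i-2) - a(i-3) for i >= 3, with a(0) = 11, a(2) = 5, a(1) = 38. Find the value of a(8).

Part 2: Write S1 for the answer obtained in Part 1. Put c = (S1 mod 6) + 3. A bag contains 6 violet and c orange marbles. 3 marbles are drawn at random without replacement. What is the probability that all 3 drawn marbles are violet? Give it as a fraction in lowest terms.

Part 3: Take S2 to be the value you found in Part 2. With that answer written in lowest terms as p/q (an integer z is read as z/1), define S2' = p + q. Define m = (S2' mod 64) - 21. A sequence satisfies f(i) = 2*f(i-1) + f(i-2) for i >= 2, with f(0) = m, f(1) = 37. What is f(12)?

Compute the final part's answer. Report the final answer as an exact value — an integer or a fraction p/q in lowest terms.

604676

Part 1: a(3) = 3*(5) - 2*(38) - 1*(11) = -72; iterating: a(3)=-72, a(4)=-264, a(5)=-653, a(6)=-1359, a(7)=-2507, a(8)=-4150; answer -4150
Part 2: S1 = -4150; c = 5; total draws C(11,3) = 165; favorable C(6,3) = 20; P = 4/33; answer 4/33
Part 3: S2 = 4/33; threaded value p + q = 37; m = 16; f(2) = 2*(37) + 1*(16) = 90; iterating: f(2)=90, f(3)=217, f(4)=524, f(5)=1265, f(6)=3054, f(7)=7373, f(8)=17800, f(9)=42973, f(10)=103746, f(11)=250465, f(12)=604676; answer 604676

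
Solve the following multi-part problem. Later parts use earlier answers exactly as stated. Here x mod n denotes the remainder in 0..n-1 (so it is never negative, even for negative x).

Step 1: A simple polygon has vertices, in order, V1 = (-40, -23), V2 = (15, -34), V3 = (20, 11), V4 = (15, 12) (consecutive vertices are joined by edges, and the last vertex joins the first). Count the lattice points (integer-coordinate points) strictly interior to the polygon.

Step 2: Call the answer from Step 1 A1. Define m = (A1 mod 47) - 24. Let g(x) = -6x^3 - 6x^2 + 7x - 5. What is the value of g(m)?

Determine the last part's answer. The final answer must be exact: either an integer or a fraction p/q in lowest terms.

27620

Step 1: cross terms: (-40*-34 - 15*-23)=1705, (15*11 - 20*-34)=845, (20*12 - 15*11)=75, (15*-23 - -40*12)=135; twice the area = |2760| = 2760; area = 1380; boundary points = 11 + 5 + 1 + 5 = 22; strictly interior points = area - boundary/2 + 1 = 1370; answer 1370
Step 2: A1 = 1370; m = -17; -6*(-17)^3 - 6*(-17)^2 + 7*(-17)^1 - 5 = (29478) + (-1734) + (-119) + (-5) = 27620; answer 27620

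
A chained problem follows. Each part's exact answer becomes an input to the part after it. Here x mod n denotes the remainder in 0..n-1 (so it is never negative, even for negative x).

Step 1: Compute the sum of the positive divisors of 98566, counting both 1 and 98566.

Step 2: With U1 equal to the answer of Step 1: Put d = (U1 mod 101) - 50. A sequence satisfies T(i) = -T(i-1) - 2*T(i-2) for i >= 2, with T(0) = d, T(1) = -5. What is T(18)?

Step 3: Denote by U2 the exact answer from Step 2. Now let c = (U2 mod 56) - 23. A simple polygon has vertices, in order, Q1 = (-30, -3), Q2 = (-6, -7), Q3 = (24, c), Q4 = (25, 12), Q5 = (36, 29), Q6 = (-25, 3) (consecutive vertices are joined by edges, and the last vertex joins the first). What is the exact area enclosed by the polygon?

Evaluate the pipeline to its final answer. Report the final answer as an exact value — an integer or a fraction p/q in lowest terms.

2001/2

Step 1: 98566 = 2 * 13 * 17 * 223; sigma = (1 + 2) * (1 + 13) * (1 + 17) * (1 + 223) = 3 * 14 * 18 * 224 = 169344; answer 169344
Step 2: U1 = 169344; d = 18; T(2) = -1*(-5) - 2*(18) = -31; iterating: T(2)=-31, T(3)=41, T(4)=21, T(5)=-103, T(6)=61, T(7)=145, T(8)=-267, T(9)=-23, T(10)=557, T(11)=-511, T(12)=-603, T(13)=1625, T(14)=-419, T(15)=-2831, T(16)=3669, T(17)=1993, T(18)=-9331; answer -9331
Step 3: U2 = -9331; c = -2; cross terms: (-30*-7 - -6*-3)=192, (-6*-2 - 24*-7)=180, (24*12 - 25*-2)=338, (25*29 - 36*12)=293, (36*3 - -25*29)=833, (-25*-3 - -30*3)=165; twice the area = |2001| = 2001; area = 2001/2; answer 2001/2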